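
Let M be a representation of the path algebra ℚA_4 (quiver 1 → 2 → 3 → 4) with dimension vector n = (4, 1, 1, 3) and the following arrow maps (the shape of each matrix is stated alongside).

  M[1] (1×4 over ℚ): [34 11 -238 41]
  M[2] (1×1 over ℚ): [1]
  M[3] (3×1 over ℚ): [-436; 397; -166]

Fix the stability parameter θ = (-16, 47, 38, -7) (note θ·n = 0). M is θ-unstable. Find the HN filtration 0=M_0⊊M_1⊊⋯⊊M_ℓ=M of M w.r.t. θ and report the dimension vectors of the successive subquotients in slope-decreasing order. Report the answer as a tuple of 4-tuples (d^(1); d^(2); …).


Interval decomposition of M: I[1,1]^3, I[1,4], I[4,4]^2.
HN type (ℓ=3): μ^(1)=26; μ^(2)=-7; μ^(3)=-16

((0, 1, 1, 1); (0, 0, 0, 2); (4, 0, 0, 0))


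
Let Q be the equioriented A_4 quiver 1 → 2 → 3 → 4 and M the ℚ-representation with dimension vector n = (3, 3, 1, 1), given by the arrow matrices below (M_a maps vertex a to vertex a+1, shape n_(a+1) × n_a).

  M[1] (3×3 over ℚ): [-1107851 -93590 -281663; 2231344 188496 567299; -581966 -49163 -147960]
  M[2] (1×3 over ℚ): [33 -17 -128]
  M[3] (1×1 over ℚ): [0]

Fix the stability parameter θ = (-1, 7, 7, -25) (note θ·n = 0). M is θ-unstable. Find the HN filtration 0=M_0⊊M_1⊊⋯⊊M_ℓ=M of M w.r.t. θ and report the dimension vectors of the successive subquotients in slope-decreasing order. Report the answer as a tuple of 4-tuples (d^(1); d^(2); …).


Barcode: M ≅ I[1,2]^2, I[1,3], I[4,4]. HN layers by μ_θ (3 steps, strictly decreasing):
  μ^(1)=7; μ^(2)=-1; μ^(3)=-25

((0, 3, 1, 0); (3, 0, 0, 0); (0, 0, 0, 1))


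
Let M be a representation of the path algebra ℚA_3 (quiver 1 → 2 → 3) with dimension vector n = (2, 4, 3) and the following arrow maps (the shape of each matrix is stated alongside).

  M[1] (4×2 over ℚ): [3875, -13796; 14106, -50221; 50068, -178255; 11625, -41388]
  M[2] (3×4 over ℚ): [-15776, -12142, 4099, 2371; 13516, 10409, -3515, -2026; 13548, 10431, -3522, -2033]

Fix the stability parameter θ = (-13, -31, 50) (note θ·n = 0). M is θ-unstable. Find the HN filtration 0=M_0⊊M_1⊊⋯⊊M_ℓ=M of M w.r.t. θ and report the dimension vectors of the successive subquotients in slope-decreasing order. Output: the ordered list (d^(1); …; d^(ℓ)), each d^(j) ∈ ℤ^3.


Barcode: M ≅ I[1,2], I[1,3], I[2,2], I[2,3], I[3,3]. HN layers by μ_θ (3 steps, strictly decreasing):
  μ^(1)=50; μ^(2)=-22; μ^(3)=-31

((0, 0, 3); (2, 2, 0); (0, 2, 0))


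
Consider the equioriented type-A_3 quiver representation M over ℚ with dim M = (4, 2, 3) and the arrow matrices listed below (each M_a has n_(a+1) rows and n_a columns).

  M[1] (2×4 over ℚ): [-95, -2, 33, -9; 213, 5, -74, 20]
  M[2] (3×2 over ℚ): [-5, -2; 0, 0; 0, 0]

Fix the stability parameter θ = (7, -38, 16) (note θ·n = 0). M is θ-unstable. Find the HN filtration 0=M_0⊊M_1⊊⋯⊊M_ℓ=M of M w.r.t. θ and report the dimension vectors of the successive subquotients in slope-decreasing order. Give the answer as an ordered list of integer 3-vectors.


Interval decomposition of M: I[1,1]^2, I[1,2], I[1,3], I[3,3]^2.
HN type (ℓ=3): μ^(1)=16; μ^(2)=7; μ^(3)=-31/2

((0, 0, 3); (2, 0, 0); (2, 2, 0))


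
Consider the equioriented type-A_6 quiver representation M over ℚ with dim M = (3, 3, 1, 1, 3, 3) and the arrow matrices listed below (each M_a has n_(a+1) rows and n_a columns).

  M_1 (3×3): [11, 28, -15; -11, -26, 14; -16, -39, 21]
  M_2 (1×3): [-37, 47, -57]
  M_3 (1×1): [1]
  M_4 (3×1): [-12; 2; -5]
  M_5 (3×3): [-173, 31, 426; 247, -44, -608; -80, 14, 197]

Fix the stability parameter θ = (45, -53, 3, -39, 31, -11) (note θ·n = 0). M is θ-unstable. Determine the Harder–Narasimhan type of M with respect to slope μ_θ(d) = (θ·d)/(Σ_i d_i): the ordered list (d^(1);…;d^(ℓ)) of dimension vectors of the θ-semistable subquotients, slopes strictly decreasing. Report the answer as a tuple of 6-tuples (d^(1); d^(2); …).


Via rank(M_{q-1}∘⋯∘M_p): M ≅ I[1,2]^2, I[1,6], I[5,6]^2.
μ_θ-semistable layers: μ^(1)=10; μ^(2)=-4; μ^(3)=-11

((0, 0, 0, 0, 3, 3); (2, 2, 0, 0, 0, 0); (1, 1, 1, 1, 0, 0))


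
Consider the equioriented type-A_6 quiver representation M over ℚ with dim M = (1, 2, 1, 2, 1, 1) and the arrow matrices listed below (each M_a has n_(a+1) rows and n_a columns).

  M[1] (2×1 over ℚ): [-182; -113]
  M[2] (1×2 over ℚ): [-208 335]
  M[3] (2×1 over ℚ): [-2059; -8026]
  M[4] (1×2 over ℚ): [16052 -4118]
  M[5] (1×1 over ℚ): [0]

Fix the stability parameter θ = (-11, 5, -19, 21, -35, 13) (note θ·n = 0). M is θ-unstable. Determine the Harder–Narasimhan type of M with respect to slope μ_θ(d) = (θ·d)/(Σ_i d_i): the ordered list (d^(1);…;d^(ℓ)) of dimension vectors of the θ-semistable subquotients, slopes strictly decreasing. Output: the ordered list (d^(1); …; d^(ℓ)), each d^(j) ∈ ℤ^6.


Interval decomposition of M: I[1,4], I[2,2], I[4,5], I[6,6].
HN type (ℓ=5): μ^(1)=21; μ^(2)=13; μ^(3)=5; μ^(4)=-7; μ^(5)=-11

((0, 0, 0, 1, 0, 0); (0, 0, 0, 0, 0, 1); (0, 1, 0, 0, 0, 0); (0, 1, 1, 1, 1, 0); (1, 0, 0, 0, 0, 0))


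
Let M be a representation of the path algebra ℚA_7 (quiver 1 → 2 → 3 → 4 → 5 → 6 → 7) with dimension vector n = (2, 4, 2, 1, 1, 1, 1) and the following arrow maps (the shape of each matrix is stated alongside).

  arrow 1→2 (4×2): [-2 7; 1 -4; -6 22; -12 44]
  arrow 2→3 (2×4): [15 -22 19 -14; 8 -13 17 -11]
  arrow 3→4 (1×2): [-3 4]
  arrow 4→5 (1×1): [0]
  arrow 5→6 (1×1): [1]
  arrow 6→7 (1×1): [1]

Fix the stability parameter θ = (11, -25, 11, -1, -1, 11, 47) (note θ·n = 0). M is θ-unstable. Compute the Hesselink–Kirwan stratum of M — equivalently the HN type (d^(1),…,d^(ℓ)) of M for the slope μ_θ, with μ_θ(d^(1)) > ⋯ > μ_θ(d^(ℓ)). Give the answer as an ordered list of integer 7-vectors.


Via rank(M_{q-1}∘⋯∘M_p): M ≅ I[1,3], I[1,4], I[2,2]^2, I[5,7].
μ_θ-semistable layers: μ^(1)=47; μ^(2)=11; μ^(3)=5; μ^(4)=-1; μ^(5)=-7; μ^(6)=-25

((0, 0, 0, 0, 0, 0, 1); (0, 0, 1, 0, 0, 1, 0); (0, 0, 1, 1, 0, 0, 0); (0, 0, 0, 0, 1, 0, 0); (2, 2, 0, 0, 0, 0, 0); (0, 2, 0, 0, 0, 0, 0))


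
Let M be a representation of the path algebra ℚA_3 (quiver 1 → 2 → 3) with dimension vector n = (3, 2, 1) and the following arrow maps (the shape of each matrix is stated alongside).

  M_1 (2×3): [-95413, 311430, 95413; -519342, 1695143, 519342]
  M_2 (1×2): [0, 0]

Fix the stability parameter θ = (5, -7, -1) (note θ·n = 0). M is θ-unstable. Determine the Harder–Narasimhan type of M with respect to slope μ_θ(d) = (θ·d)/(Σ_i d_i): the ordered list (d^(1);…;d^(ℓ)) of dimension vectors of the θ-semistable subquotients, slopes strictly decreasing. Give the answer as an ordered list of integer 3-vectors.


Via rank(M_{q-1}∘⋯∘M_p): M ≅ I[1,1], I[1,2]^2, I[3,3].
μ_θ-semistable layers: μ^(1)=5; μ^(2)=-1

((1, 0, 0); (2, 2, 1))


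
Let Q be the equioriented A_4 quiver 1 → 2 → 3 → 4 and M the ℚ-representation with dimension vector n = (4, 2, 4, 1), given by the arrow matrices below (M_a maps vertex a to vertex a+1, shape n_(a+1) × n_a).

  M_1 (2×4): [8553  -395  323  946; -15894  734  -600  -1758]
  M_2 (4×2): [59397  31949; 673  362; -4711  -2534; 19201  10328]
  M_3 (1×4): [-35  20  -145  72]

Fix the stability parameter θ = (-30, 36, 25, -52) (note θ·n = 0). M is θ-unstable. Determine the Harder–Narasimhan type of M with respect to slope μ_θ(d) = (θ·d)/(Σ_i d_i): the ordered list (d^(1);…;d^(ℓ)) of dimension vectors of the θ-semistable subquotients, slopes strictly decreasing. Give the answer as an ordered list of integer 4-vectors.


Via rank(M_{q-1}∘⋯∘M_p): M ≅ I[1,1]^2, I[1,3], I[1,4], I[3,3]^2.
μ_θ-semistable layers: μ^(1)=61/2; μ^(2)=25; μ^(3)=3; μ^(4)=-30

((0, 1, 1, 0); (0, 0, 2, 0); (0, 1, 1, 1); (4, 0, 0, 0))


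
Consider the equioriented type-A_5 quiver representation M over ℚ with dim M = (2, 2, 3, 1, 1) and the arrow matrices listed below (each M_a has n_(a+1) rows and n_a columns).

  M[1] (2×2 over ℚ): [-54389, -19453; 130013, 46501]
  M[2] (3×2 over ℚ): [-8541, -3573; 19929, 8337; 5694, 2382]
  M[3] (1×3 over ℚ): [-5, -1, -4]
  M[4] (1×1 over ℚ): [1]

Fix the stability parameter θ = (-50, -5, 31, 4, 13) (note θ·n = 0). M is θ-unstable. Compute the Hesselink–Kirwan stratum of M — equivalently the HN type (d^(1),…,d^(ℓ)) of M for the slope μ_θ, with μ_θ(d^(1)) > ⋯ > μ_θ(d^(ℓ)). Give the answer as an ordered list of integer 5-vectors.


Via rank(M_{q-1}∘⋯∘M_p): M ≅ I[1,1], I[1,2], I[2,3], I[3,3], I[3,5].
μ_θ-semistable layers: μ^(1)=31; μ^(2)=16; μ^(3)=-5; μ^(4)=-50

((0, 0, 2, 0, 0); (0, 0, 1, 1, 1); (0, 2, 0, 0, 0); (2, 0, 0, 0, 0))


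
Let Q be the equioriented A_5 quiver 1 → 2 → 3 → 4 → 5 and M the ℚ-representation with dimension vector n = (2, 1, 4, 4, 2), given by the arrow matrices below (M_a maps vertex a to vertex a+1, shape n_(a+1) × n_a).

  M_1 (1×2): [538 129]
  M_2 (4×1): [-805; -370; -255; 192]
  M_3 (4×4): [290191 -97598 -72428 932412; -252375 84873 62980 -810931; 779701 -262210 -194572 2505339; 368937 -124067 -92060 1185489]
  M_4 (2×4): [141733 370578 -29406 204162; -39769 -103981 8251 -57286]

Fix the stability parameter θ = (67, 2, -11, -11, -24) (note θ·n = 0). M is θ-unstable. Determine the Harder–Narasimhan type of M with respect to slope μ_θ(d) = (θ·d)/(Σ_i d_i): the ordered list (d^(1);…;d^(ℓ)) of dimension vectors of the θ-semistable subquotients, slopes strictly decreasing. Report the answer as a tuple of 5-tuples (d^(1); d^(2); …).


Barcode: M ≅ I[1,1], I[1,5], I[3,3], I[3,4], I[3,5], I[4,4]. HN layers by μ_θ (4 steps, strictly decreasing):
  μ^(1)=67; μ^(2)=23/5; μ^(3)=-11; μ^(4)=-46/3

((1, 0, 0, 0, 0); (1, 1, 1, 1, 1); (0, 0, 2, 2, 0); (0, 0, 1, 1, 1))


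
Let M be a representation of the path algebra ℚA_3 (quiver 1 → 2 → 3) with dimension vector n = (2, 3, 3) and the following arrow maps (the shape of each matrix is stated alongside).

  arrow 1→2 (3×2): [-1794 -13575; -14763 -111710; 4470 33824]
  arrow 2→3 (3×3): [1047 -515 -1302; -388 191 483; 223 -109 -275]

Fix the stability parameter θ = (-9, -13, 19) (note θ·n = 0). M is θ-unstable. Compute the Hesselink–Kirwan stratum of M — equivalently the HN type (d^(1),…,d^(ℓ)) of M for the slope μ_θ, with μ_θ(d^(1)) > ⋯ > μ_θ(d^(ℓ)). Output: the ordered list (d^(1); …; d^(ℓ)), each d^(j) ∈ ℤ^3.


Interval decomposition of M: I[1,3]^2, I[2,3].
HN type (ℓ=3): μ^(1)=19; μ^(2)=-11; μ^(3)=-13

((0, 0, 3); (2, 2, 0); (0, 1, 0))


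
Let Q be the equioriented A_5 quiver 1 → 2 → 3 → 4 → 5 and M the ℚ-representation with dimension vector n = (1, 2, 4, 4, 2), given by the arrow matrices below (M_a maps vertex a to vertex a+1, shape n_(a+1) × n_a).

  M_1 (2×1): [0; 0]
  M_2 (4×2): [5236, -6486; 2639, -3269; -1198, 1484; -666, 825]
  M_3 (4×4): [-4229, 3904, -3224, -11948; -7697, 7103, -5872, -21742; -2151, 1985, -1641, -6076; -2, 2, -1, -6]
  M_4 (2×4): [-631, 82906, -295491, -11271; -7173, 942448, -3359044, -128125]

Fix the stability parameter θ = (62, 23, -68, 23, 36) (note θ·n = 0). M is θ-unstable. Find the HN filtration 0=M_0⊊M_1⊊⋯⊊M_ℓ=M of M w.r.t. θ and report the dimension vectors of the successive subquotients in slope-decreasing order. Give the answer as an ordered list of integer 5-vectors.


Via rank(M_{q-1}∘⋯∘M_p): M ≅ I[1,1], I[2,5]^2, I[3,4]^2.
μ_θ-semistable layers: μ^(1)=62; μ^(2)=36; μ^(3)=23; μ^(4)=-45/2; μ^(5)=-68

((1, 0, 0, 0, 0); (0, 0, 0, 0, 2); (0, 0, 0, 4, 0); (0, 2, 2, 0, 0); (0, 0, 2, 0, 0))


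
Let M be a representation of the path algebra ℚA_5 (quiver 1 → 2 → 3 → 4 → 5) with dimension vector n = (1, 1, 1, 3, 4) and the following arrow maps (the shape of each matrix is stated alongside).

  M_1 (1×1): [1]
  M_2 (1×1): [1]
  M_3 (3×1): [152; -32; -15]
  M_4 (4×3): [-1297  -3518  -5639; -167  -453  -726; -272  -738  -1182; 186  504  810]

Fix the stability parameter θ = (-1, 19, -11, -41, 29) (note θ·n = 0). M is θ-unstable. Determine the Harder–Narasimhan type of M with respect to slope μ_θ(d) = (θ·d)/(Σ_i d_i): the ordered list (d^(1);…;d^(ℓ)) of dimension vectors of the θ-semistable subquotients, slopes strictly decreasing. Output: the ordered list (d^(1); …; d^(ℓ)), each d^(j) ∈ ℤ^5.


Barcode: M ≅ I[1,5], I[4,4], I[4,5], I[5,5]^2. HN layers by μ_θ (3 steps, strictly decreasing):
  μ^(1)=29; μ^(2)=-17/2; μ^(3)=-41

((0, 0, 0, 0, 4); (1, 1, 1, 1, 0); (0, 0, 0, 2, 0))


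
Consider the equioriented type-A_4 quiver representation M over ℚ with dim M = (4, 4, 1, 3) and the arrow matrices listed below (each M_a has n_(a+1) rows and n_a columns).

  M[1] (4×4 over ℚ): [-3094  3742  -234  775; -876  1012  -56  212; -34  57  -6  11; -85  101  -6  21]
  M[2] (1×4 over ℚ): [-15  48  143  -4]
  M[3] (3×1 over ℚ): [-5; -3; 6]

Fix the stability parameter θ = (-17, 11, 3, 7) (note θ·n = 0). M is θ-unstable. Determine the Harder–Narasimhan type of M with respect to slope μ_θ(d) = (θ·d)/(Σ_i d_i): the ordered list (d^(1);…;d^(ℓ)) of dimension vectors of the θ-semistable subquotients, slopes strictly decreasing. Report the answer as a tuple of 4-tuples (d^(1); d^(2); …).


Via rank(M_{q-1}∘⋯∘M_p): M ≅ I[1,1], I[1,2]^2, I[1,4], I[2,2], I[4,4]^2.
μ_θ-semistable layers: μ^(1)=11; μ^(2)=7; μ^(3)=-17

((0, 3, 0, 0); (0, 1, 1, 3); (4, 0, 0, 0))


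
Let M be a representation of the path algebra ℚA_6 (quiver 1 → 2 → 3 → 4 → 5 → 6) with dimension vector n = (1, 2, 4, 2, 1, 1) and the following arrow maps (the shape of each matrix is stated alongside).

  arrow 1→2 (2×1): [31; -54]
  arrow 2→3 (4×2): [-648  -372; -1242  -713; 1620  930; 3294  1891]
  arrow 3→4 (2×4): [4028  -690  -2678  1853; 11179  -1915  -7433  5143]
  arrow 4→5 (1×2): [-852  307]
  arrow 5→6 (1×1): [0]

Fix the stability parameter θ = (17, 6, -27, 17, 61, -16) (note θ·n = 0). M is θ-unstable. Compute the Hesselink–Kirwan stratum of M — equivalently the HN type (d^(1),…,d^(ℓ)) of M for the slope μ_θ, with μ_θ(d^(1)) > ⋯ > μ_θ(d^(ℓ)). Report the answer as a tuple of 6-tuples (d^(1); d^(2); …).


Interval decomposition of M: I[1,2], I[2,5], I[3,3]^2, I[3,4], I[6,6].
HN type (ℓ=6): μ^(1)=61; μ^(2)=17; μ^(3)=23/2; μ^(4)=-21/2; μ^(5)=-16; μ^(6)=-27

((0, 0, 0, 0, 1, 0); (0, 0, 0, 2, 0, 0); (1, 1, 0, 0, 0, 0); (0, 1, 1, 0, 0, 0); (0, 0, 0, 0, 0, 1); (0, 0, 3, 0, 0, 0))


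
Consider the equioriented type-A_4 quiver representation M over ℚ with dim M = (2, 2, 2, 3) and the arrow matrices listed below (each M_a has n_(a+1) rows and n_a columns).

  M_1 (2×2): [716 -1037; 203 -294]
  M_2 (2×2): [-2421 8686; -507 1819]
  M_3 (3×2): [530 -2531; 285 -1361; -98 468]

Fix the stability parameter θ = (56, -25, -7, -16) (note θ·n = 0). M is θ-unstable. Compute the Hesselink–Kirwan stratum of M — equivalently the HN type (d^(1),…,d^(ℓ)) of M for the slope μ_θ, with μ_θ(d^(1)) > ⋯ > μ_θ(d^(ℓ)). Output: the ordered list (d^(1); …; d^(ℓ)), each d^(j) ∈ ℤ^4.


Barcode: M ≅ I[1,4]^2, I[4,4]. HN layers by μ_θ (2 steps, strictly decreasing):
  μ^(1)=2; μ^(2)=-16

((2, 2, 2, 2); (0, 0, 0, 1))


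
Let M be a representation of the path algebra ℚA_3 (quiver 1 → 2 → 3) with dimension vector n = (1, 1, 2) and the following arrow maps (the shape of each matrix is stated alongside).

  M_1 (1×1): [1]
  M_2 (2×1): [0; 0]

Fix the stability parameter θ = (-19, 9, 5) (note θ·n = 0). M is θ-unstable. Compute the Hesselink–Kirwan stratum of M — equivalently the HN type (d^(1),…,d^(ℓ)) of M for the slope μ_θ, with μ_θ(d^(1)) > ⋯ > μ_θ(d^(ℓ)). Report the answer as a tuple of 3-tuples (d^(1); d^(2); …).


Interval decomposition of M: I[1,2], I[3,3]^2.
HN type (ℓ=3): μ^(1)=9; μ^(2)=5; μ^(3)=-19

((0, 1, 0); (0, 0, 2); (1, 0, 0))


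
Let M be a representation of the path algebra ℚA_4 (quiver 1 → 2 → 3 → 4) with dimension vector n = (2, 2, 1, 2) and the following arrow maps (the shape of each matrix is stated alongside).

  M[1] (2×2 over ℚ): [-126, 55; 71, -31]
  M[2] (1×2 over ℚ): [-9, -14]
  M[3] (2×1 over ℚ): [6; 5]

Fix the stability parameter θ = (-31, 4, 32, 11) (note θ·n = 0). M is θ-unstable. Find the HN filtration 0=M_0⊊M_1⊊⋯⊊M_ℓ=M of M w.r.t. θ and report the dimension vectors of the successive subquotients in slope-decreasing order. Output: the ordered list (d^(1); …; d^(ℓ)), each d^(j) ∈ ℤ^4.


Interval decomposition of M: I[1,2], I[1,4], I[4,4].
HN type (ℓ=4): μ^(1)=43/2; μ^(2)=11; μ^(3)=4; μ^(4)=-31

((0, 0, 1, 1); (0, 0, 0, 1); (0, 2, 0, 0); (2, 0, 0, 0))


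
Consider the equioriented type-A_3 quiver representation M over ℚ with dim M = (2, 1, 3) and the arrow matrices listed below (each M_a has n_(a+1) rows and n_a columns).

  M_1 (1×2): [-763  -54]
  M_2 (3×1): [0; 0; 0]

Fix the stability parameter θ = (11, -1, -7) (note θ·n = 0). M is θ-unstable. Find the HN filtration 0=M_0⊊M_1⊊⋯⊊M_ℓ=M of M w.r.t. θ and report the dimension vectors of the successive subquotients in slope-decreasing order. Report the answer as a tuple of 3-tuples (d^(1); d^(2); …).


Barcode: M ≅ I[1,1], I[1,2], I[3,3]^3. HN layers by μ_θ (3 steps, strictly decreasing):
  μ^(1)=11; μ^(2)=5; μ^(3)=-7

((1, 0, 0); (1, 1, 0); (0, 0, 3))


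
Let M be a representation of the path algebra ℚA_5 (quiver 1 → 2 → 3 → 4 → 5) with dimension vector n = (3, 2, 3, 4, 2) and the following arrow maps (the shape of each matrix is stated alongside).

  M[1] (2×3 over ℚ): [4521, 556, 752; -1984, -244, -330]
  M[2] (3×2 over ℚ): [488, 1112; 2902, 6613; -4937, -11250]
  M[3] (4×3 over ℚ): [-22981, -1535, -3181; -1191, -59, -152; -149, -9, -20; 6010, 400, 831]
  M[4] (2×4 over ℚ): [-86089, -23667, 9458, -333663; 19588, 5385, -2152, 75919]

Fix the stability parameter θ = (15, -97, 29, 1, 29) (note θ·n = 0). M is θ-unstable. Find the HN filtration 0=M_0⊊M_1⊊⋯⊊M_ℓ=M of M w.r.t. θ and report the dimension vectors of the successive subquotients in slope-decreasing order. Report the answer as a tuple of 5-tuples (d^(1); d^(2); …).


Interval decomposition of M: I[1,1], I[1,5]^2, I[3,4], I[4,4].
HN type (ℓ=4): μ^(1)=29; μ^(2)=15; μ^(3)=1; μ^(4)=-41

((0, 0, 0, 0, 2); (1, 0, 3, 3, 0); (0, 0, 0, 1, 0); (2, 2, 0, 0, 0))


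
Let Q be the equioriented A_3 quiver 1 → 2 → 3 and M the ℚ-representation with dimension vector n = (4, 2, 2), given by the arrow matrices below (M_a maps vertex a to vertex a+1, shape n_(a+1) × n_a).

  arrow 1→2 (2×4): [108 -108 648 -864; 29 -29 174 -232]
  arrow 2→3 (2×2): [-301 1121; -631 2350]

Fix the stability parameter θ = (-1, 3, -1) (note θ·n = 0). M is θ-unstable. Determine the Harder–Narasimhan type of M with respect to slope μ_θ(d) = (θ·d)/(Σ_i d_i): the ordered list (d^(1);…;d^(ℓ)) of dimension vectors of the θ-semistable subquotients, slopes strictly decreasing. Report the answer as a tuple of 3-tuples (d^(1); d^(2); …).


Via rank(M_{q-1}∘⋯∘M_p): M ≅ I[1,1]^3, I[1,3], I[2,3].
μ_θ-semistable layers: μ^(1)=1; μ^(2)=-1

((0, 2, 2); (4, 0, 0))


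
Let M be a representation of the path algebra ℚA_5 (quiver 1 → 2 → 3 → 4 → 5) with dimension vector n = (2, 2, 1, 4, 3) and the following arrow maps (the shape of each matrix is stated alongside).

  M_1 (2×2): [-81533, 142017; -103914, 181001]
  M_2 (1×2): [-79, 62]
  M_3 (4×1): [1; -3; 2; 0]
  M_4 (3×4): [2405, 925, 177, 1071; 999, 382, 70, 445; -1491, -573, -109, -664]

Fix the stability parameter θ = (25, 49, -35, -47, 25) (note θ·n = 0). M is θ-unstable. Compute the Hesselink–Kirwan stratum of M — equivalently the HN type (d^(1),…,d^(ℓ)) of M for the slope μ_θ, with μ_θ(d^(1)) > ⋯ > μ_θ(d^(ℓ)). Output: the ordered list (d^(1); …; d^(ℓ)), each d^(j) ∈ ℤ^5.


Barcode: M ≅ I[1,2], I[1,5], I[4,4], I[4,5]^2. HN layers by μ_θ (4 steps, strictly decreasing):
  μ^(1)=49; μ^(2)=25; μ^(3)=-2; μ^(4)=-47

((0, 1, 0, 0, 0); (1, 0, 0, 0, 3); (1, 1, 1, 1, 0); (0, 0, 0, 3, 0))


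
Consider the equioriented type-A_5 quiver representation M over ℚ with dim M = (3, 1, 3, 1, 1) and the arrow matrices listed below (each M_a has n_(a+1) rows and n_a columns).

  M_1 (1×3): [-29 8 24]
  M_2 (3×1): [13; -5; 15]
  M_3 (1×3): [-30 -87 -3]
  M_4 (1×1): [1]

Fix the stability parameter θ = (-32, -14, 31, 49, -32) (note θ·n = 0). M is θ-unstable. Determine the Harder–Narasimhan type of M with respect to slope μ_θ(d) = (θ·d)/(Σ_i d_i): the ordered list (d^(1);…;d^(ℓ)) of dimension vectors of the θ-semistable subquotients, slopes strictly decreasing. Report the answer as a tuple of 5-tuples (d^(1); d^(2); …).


Via rank(M_{q-1}∘⋯∘M_p): M ≅ I[1,1]^2, I[1,3], I[3,3], I[3,5].
μ_θ-semistable layers: μ^(1)=31; μ^(2)=16; μ^(3)=-14; μ^(4)=-32

((0, 0, 2, 0, 0); (0, 0, 1, 1, 1); (0, 1, 0, 0, 0); (3, 0, 0, 0, 0))


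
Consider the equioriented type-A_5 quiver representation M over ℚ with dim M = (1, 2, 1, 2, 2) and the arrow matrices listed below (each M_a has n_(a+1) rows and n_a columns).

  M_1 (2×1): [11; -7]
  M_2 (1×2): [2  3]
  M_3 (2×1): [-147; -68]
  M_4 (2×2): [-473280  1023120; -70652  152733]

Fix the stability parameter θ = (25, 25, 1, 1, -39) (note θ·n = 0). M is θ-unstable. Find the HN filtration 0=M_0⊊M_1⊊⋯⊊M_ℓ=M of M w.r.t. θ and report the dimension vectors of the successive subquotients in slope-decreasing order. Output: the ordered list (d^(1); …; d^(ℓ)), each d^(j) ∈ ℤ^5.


Interval decomposition of M: I[1,4], I[2,2], I[4,5], I[5,5].
HN type (ℓ=4): μ^(1)=25; μ^(2)=13; μ^(3)=-19; μ^(4)=-39

((0, 1, 0, 0, 0); (1, 1, 1, 1, 0); (0, 0, 0, 1, 1); (0, 0, 0, 0, 1))


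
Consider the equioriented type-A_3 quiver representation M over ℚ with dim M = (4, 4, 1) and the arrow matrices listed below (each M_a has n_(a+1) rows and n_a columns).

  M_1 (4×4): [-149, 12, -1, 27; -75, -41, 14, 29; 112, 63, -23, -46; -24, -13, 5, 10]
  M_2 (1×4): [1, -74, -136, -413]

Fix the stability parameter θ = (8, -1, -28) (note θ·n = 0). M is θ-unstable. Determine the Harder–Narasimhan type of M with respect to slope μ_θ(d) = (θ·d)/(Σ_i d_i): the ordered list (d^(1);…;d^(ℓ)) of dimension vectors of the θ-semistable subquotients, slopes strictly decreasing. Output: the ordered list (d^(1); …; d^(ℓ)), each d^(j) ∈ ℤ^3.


Via rank(M_{q-1}∘⋯∘M_p): M ≅ I[1,2]^3, I[1,3].
μ_θ-semistable layers: μ^(1)=7/2; μ^(2)=-7

((3, 3, 0); (1, 1, 1))


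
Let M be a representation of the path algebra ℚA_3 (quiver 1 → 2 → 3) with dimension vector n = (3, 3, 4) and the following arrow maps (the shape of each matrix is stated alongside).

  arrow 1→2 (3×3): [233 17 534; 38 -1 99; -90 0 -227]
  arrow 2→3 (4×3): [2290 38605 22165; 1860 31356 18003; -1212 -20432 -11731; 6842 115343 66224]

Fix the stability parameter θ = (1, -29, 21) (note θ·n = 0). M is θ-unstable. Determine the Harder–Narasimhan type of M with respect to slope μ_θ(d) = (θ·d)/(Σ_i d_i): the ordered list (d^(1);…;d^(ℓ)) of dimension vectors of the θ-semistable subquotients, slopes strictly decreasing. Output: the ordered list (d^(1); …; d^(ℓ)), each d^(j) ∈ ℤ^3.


Interval decomposition of M: I[1,2], I[1,3]^2, I[3,3]^2.
HN type (ℓ=2): μ^(1)=21; μ^(2)=-14

((0, 0, 4); (3, 3, 0))


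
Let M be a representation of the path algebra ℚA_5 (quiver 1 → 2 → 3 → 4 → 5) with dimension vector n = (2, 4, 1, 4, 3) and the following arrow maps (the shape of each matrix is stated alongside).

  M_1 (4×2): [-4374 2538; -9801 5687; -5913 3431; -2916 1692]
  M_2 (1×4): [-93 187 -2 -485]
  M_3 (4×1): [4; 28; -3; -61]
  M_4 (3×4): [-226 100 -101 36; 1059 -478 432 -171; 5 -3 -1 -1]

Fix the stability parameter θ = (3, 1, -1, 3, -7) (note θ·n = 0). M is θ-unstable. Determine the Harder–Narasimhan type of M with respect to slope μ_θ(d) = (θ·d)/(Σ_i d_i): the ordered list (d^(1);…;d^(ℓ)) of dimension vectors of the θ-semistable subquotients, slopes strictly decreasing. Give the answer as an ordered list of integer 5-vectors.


Via rank(M_{q-1}∘⋯∘M_p): M ≅ I[1,1], I[1,5], I[2,2]^3, I[4,4], I[4,5]^2.
μ_θ-semistable layers: μ^(1)=3; μ^(2)=1; μ^(3)=-1/5; μ^(4)=-2

((1, 0, 0, 1, 0); (0, 3, 0, 0, 0); (1, 1, 1, 1, 1); (0, 0, 0, 2, 2))


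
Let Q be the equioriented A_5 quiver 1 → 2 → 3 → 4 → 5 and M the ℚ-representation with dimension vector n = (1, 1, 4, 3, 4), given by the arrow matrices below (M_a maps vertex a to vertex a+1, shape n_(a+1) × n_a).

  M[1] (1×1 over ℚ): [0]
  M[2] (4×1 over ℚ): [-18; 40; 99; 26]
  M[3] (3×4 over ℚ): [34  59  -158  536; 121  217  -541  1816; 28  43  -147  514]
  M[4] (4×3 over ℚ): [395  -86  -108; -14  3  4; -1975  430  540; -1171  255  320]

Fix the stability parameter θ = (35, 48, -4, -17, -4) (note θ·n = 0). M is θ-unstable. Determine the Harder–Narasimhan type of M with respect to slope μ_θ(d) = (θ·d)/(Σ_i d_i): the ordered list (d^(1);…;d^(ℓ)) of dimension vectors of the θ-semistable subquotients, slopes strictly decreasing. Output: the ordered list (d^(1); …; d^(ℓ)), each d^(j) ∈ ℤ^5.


Barcode: M ≅ I[1,1], I[2,5], I[3,3], I[3,4], I[3,5], I[5,5]^2. HN layers by μ_θ (4 steps, strictly decreasing):
  μ^(1)=35; μ^(2)=23/4; μ^(3)=-4; μ^(4)=-21/2

((1, 0, 0, 0, 0); (0, 1, 1, 1, 1); (0, 0, 1, 0, 3); (0, 0, 2, 2, 0))


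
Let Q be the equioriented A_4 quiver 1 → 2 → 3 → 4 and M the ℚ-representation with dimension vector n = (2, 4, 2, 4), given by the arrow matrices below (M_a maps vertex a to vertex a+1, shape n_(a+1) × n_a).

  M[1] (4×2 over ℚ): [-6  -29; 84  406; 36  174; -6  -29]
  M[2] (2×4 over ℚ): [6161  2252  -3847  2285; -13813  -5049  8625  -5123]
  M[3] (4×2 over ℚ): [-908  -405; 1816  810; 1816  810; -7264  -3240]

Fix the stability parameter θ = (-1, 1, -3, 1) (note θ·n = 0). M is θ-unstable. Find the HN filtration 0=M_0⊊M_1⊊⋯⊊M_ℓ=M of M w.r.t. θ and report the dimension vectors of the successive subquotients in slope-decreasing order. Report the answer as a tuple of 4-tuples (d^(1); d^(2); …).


Interval decomposition of M: I[1,1], I[1,2], I[2,2], I[2,3], I[2,4], I[4,4]^3.
HN type (ℓ=2): μ^(1)=1; μ^(2)=-1

((0, 2, 0, 4); (2, 2, 2, 0))


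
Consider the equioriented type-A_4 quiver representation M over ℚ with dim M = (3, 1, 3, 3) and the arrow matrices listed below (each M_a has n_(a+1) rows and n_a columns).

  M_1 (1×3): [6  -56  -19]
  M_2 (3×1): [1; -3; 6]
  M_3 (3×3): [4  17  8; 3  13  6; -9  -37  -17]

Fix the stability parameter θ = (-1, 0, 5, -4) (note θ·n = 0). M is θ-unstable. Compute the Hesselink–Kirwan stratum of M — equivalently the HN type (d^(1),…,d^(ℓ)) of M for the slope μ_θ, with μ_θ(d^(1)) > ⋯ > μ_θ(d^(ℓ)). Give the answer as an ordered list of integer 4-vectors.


Interval decomposition of M: I[1,1]^2, I[1,4], I[3,4]^2.
HN type (ℓ=3): μ^(1)=1/2; μ^(2)=0; μ^(3)=-1

((0, 0, 3, 3); (0, 1, 0, 0); (3, 0, 0, 0))


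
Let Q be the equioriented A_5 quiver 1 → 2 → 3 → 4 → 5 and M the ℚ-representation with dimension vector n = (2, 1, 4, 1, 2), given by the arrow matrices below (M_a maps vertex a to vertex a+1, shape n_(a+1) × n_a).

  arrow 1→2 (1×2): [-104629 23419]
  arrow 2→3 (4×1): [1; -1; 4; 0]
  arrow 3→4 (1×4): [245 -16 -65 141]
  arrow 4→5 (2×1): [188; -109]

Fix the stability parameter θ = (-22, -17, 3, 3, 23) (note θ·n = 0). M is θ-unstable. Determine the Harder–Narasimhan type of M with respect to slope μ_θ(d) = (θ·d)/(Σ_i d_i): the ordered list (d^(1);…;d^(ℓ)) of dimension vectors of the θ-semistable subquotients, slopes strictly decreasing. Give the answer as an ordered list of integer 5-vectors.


Interval decomposition of M: I[1,1], I[1,5], I[3,3]^3, I[5,5].
HN type (ℓ=4): μ^(1)=23; μ^(2)=3; μ^(3)=-17; μ^(4)=-22

((0, 0, 0, 0, 2); (0, 0, 4, 1, 0); (0, 1, 0, 0, 0); (2, 0, 0, 0, 0))


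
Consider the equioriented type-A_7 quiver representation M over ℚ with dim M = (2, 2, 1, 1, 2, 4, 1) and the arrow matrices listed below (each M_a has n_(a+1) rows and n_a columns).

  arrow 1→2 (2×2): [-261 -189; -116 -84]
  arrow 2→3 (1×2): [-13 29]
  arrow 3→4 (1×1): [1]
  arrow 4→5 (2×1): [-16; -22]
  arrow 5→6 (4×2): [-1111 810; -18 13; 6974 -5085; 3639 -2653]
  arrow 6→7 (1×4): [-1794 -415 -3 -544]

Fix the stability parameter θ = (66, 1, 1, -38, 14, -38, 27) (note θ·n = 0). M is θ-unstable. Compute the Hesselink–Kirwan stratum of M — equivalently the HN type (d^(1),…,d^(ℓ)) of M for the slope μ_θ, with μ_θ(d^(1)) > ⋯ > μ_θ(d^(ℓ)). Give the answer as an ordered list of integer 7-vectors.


Interval decomposition of M: I[1,1], I[1,6], I[2,2], I[5,7], I[6,6]^2.
HN type (ℓ=5): μ^(1)=66; μ^(2)=27; μ^(3)=1; μ^(4)=-12; μ^(5)=-38

((1, 0, 0, 0, 0, 0, 0); (0, 0, 0, 0, 0, 0, 1); (1, 2, 1, 1, 1, 1, 0); (0, 0, 0, 0, 1, 1, 0); (0, 0, 0, 0, 0, 2, 0))


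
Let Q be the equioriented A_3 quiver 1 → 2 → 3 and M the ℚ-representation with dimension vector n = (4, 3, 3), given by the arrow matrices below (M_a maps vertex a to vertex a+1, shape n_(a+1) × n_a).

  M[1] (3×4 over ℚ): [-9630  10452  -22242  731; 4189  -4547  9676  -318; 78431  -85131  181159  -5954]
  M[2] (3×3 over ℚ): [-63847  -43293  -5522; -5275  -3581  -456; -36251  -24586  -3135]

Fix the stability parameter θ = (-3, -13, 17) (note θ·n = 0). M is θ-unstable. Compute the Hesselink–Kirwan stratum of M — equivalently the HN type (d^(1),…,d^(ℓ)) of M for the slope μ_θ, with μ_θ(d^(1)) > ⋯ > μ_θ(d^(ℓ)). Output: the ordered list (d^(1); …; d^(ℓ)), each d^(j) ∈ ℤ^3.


Barcode: M ≅ I[1,1], I[1,3]^3. HN layers by μ_θ (3 steps, strictly decreasing):
  μ^(1)=17; μ^(2)=-3; μ^(3)=-8

((0, 0, 3); (1, 0, 0); (3, 3, 0))


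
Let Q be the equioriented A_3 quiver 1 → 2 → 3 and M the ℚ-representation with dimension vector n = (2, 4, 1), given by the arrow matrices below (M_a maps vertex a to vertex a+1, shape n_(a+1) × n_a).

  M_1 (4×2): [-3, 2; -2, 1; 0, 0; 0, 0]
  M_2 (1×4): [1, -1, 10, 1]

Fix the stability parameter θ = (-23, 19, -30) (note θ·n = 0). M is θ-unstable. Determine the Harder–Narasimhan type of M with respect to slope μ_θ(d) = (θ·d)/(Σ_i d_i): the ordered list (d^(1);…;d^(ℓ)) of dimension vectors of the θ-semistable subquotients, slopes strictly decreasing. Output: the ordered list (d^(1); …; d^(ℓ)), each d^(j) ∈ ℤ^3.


Via rank(M_{q-1}∘⋯∘M_p): M ≅ I[1,2], I[1,3], I[2,2]^2.
μ_θ-semistable layers: μ^(1)=19; μ^(2)=-11/2; μ^(3)=-23

((0, 3, 0); (0, 1, 1); (2, 0, 0))


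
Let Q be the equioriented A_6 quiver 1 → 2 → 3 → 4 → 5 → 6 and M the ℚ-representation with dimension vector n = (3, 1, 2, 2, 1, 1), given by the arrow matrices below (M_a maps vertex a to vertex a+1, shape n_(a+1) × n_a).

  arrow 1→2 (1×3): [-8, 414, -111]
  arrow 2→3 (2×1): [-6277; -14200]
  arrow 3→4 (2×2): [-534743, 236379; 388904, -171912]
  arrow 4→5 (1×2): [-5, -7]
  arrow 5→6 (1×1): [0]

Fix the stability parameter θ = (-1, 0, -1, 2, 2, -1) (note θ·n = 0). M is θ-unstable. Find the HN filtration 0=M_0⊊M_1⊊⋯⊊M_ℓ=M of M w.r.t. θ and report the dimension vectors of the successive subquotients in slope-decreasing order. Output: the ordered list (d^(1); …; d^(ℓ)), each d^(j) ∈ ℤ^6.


Via rank(M_{q-1}∘⋯∘M_p): M ≅ I[1,1]^2, I[1,5], I[3,3], I[4,4], I[6,6].
μ_θ-semistable layers: μ^(1)=2; μ^(2)=-1/2; μ^(3)=-1

((0, 0, 0, 2, 1, 0); (0, 1, 1, 0, 0, 0); (3, 0, 1, 0, 0, 1))


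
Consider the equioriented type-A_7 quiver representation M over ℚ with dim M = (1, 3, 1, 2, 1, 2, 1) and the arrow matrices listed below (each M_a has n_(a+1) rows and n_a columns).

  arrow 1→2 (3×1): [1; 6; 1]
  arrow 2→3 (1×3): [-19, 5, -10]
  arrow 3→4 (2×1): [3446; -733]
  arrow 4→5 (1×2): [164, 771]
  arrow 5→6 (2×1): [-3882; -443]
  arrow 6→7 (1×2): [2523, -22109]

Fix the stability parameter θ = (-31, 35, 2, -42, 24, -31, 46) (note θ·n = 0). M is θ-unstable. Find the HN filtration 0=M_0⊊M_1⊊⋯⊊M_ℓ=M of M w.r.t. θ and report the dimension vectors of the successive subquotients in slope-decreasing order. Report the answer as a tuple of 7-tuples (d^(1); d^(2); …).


Interval decomposition of M: I[1,7], I[2,2]^2, I[4,4], I[6,6].
HN type (ℓ=5): μ^(1)=46; μ^(2)=35; μ^(3)=-12/5; μ^(4)=-31; μ^(5)=-42

((0, 0, 0, 0, 0, 0, 1); (0, 2, 0, 0, 0, 0, 0); (0, 1, 1, 1, 1, 1, 0); (1, 0, 0, 0, 0, 1, 0); (0, 0, 0, 1, 0, 0, 0))


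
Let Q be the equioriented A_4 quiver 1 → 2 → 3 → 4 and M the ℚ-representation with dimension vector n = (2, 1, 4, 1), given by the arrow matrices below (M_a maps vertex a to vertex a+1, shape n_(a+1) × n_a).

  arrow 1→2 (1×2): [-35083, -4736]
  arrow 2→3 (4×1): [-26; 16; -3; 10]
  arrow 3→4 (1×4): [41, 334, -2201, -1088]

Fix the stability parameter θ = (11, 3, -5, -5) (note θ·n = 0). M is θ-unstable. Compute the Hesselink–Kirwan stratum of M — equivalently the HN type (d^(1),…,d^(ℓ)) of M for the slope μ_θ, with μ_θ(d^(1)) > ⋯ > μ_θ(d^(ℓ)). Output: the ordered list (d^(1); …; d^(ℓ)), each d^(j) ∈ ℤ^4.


Via rank(M_{q-1}∘⋯∘M_p): M ≅ I[1,1], I[1,4], I[3,3]^3.
μ_θ-semistable layers: μ^(1)=11; μ^(2)=1; μ^(3)=-5

((1, 0, 0, 0); (1, 1, 1, 1); (0, 0, 3, 0))


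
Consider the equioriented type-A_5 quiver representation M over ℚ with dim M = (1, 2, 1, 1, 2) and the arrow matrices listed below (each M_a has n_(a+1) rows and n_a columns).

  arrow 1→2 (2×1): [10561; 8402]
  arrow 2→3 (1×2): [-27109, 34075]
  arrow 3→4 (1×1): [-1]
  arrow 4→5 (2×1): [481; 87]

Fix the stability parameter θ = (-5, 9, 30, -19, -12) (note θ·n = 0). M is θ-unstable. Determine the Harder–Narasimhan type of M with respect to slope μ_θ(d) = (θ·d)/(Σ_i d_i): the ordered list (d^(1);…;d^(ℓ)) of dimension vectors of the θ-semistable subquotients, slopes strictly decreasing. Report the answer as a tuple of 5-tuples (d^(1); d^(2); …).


Via rank(M_{q-1}∘⋯∘M_p): M ≅ I[1,5], I[2,2], I[5,5].
μ_θ-semistable layers: μ^(1)=9; μ^(2)=2; μ^(3)=-5; μ^(4)=-12

((0, 1, 0, 0, 0); (0, 1, 1, 1, 1); (1, 0, 0, 0, 0); (0, 0, 0, 0, 1))


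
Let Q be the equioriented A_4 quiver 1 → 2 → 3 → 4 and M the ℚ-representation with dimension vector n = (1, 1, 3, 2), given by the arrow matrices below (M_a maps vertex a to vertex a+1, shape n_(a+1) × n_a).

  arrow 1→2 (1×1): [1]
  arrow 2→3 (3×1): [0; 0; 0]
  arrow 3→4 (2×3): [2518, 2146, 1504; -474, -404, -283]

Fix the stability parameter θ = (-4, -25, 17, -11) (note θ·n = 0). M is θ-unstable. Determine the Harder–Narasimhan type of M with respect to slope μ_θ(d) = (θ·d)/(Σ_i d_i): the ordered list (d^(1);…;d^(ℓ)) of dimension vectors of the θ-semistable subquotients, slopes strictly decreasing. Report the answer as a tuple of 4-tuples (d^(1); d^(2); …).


Interval decomposition of M: I[1,2], I[3,3], I[3,4]^2.
HN type (ℓ=3): μ^(1)=17; μ^(2)=3; μ^(3)=-29/2

((0, 0, 1, 0); (0, 0, 2, 2); (1, 1, 0, 0))


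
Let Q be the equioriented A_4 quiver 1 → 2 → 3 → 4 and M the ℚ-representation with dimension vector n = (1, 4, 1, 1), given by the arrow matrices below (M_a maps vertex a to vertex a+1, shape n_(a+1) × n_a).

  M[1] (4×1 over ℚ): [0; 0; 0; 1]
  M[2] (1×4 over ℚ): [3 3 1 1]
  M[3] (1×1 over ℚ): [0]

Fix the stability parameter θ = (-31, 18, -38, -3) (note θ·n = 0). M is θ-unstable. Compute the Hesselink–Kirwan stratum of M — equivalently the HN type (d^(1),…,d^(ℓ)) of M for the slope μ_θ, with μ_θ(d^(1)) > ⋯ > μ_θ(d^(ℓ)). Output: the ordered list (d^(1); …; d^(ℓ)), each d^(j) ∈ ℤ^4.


Interval decomposition of M: I[1,3], I[2,2]^3, I[4,4].
HN type (ℓ=4): μ^(1)=18; μ^(2)=-3; μ^(3)=-10; μ^(4)=-31

((0, 3, 0, 0); (0, 0, 0, 1); (0, 1, 1, 0); (1, 0, 0, 0))


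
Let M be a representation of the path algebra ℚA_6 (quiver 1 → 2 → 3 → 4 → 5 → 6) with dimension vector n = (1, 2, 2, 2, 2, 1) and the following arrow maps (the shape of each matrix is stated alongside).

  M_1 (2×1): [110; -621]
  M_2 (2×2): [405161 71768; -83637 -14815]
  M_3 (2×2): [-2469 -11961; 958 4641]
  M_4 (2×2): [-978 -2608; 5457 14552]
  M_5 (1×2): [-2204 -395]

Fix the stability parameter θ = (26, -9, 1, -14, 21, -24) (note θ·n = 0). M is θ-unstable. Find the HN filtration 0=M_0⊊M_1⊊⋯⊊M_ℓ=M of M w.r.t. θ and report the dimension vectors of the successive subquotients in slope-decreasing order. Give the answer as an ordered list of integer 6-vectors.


Interval decomposition of M: I[1,6], I[2,4], I[5,5].
HN type (ℓ=4): μ^(1)=21; μ^(2)=1/6; μ^(3)=-13/2; μ^(4)=-9

((0, 0, 0, 0, 1, 0); (1, 1, 1, 1, 1, 1); (0, 0, 1, 1, 0, 0); (0, 1, 0, 0, 0, 0))


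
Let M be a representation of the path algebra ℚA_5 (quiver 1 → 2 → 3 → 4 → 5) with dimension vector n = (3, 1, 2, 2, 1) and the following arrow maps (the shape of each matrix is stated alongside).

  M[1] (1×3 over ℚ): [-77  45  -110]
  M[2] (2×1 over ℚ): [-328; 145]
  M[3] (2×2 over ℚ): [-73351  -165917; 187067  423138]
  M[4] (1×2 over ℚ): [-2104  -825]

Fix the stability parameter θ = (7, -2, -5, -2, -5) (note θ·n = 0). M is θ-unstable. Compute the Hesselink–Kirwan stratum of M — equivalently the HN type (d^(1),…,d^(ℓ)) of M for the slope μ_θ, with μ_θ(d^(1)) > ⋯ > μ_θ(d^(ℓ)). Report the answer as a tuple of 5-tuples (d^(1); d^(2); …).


Interval decomposition of M: I[1,1]^2, I[1,5], I[3,4].
HN type (ℓ=4): μ^(1)=7; μ^(2)=-7/5; μ^(3)=-2; μ^(4)=-5

((2, 0, 0, 0, 0); (1, 1, 1, 1, 1); (0, 0, 0, 1, 0); (0, 0, 1, 0, 0))


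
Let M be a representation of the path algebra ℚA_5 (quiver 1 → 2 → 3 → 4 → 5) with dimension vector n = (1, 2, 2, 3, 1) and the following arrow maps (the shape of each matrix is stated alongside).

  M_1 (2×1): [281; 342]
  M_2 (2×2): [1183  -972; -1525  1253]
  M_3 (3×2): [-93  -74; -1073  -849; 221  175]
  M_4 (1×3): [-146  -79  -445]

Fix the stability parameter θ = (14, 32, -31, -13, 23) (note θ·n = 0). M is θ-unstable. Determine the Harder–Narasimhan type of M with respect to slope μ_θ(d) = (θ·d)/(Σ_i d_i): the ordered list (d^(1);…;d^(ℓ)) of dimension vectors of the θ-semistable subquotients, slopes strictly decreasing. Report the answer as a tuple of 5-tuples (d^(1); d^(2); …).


Via rank(M_{q-1}∘⋯∘M_p): M ≅ I[1,4], I[2,4], I[4,5].
μ_θ-semistable layers: μ^(1)=23; μ^(2)=1/2; μ^(3)=-4; μ^(4)=-13

((0, 0, 0, 0, 1); (1, 1, 1, 1, 0); (0, 1, 1, 1, 0); (0, 0, 0, 1, 0))


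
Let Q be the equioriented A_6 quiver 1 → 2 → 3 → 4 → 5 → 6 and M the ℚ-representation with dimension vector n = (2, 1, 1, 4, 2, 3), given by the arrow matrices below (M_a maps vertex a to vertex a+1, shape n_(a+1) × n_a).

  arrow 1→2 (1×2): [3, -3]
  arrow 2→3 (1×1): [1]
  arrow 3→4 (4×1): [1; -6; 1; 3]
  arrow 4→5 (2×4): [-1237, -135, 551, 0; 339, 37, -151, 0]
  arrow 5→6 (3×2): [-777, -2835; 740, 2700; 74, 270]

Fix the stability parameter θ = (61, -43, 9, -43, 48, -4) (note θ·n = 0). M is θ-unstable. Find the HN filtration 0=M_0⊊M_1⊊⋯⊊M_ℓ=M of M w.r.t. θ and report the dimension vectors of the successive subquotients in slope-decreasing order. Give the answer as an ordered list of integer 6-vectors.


Barcode: M ≅ I[1,1], I[1,6], I[4,4]^2, I[4,5], I[6,6]^2. HN layers by μ_θ (5 steps, strictly decreasing):
  μ^(1)=61; μ^(2)=48; μ^(3)=22; μ^(4)=-4; μ^(5)=-43

((1, 0, 0, 0, 0, 0); (0, 0, 0, 0, 1, 0); (0, 0, 0, 0, 1, 1); (1, 1, 1, 1, 0, 2); (0, 0, 0, 3, 0, 0))


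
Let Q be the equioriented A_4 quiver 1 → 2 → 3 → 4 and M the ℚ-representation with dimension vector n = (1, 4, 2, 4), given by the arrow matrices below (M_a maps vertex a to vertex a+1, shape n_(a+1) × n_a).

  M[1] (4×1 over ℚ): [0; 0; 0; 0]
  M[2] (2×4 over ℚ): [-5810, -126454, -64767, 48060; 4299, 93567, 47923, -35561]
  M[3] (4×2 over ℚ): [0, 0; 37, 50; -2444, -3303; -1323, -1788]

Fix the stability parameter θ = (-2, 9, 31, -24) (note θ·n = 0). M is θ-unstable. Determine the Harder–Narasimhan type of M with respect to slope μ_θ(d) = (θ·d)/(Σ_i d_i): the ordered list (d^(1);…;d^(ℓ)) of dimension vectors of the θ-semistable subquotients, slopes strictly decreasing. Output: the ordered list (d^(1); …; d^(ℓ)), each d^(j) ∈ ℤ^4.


Via rank(M_{q-1}∘⋯∘M_p): M ≅ I[1,1], I[2,2]^2, I[2,4]^2, I[4,4]^2.
μ_θ-semistable layers: μ^(1)=9; μ^(2)=16/3; μ^(3)=-2; μ^(4)=-24

((0, 2, 0, 0); (0, 2, 2, 2); (1, 0, 0, 0); (0, 0, 0, 2))
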